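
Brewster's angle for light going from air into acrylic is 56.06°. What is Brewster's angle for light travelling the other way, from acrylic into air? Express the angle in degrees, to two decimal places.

θ_B' ≈ 33.94°

tan θ_B' = n₁/n₂ = 1/tan θ_B, so θ_B' = 90° − θ_B.
θ_B' = 90° − 56.06° = 33.94°.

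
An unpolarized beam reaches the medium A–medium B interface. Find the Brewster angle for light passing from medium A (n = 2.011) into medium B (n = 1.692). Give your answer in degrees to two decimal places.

tan θ_B = n₂/n₁ = 1.692/2.011 = 0.8414.
θ_B = arctan(0.8414) = 40.08°.

θ_B ≈ 40.08°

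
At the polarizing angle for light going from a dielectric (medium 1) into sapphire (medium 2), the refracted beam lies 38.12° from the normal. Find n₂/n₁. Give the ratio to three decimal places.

n₂/n₁ ≈ 1.274

At Brewster incidence θ_B = 90° − θ_t = 90° − 38.12° = 51.88°.
Then n₂/n₁ = tan θ_B = tan 51.88° = 1.274.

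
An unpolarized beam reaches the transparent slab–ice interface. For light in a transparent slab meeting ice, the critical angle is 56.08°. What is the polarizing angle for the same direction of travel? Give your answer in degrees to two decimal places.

θ_B ≈ 39.69°

At the critical angle sin θ_c = n₂/n₁, giving n₂/n₁ = sin 56.08° = 0.8298.
Then tan θ_B = n₂/n₁ = 0.8298, so θ_B = arctan 0.8298 = 39.69°.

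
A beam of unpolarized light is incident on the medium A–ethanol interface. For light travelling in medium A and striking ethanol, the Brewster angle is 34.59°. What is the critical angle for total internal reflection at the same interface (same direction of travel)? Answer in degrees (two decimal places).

θ_c ≈ 43.60°

n₂/n₁ = tan 34.59° = 0.6896; the critical angle satisfies sin θ_c = n₂/n₁.
θ_c = arcsin(0.6896) = 43.60°.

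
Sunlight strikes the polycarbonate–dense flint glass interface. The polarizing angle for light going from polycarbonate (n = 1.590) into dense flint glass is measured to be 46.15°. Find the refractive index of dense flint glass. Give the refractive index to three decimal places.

n ≈ 1.655

Brewster's law: tan θ_B = n₂/n₁ (light incident in polycarbonate, refracted into dense flint glass).
n₂ = n₁ tan θ_B = 1.590 × tan 46.15° = 1.655.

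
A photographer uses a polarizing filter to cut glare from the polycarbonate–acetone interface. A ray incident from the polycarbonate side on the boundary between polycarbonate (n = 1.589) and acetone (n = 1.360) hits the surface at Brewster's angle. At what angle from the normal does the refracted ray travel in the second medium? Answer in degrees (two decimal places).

θ_t ≈ 49.44°

First find Brewster's angle: tan θ_B = 1.360/1.589 = 0.8559, giving θ_B = 40.56°.
At Brewster's angle the reflected and refracted rays are perpendicular, so θ_t = 90° − θ_B = 90° − 40.56° = 49.44°.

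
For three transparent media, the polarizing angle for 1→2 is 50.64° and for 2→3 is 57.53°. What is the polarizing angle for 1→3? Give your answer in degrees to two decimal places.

Each Brewster angle gives a ratio: n₂/n₁ = tan 50.64° = 1.2192, n₃/n₂ = tan 57.53° = 1.5715.
Multiplying, n₃/n₁ = 1.2192 × 1.5715 = 1.9159, and θ_B(1→3) = arctan 1.9159 = 62.44°.

θ_B ≈ 62.44°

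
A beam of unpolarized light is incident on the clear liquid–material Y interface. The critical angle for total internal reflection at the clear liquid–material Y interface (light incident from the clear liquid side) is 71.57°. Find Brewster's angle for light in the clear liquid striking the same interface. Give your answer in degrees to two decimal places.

n₂/n₁ = sin θ_c = sin 71.57° = 0.9487.
tan θ_B equals the same ratio, so θ_B = arctan(0.9487) = 43.49°.

θ_B ≈ 43.49°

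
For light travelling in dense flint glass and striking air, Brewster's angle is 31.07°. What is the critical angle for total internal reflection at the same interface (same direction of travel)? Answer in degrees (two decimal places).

n₂/n₁ = tan 31.07° = 0.6025; the critical angle satisfies sin θ_c = n₂/n₁.
θ_c = arcsin(0.6025) = 37.05°.

θ_c ≈ 37.05°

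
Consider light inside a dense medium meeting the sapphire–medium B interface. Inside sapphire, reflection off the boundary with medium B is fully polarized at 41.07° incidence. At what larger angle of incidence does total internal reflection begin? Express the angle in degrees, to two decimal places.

θ_c ≈ 60.63°

n₂/n₁ = tan 41.07° = 0.8714; the critical angle satisfies sin θ_c = n₂/n₁.
θ_c = arcsin(0.8714) = 60.63°.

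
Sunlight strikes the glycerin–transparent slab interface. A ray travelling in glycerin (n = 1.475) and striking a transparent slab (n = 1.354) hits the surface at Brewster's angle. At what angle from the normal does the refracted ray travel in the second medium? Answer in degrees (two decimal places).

θ_t ≈ 47.45°

tan θ_B = n₂/n₁ = 1.354/1.475 = 0.9180, so θ_B = 42.55°.
The refracted ray is perpendicular to the reflected ray, so θ_t = 90° − θ_B = 47.45°.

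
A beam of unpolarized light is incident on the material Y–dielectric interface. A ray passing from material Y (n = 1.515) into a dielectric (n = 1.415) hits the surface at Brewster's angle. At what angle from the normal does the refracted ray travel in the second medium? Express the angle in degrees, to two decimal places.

θ_t ≈ 46.95°

θ_B = arctan(n₂/n₁) = arctan(1.415/1.515) = 43.05°.
The refracted ray is perpendicular to the reflected ray, so θ_t = 90° − θ_B = 46.95°.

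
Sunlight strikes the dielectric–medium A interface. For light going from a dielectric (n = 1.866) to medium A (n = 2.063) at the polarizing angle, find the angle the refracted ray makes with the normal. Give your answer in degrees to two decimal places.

tan θ_B = n₂/n₁ = 2.063/1.866 = 1.1056, so θ_B = 47.87°.
At Brewster's angle the reflected and refracted rays are perpendicular, so θ_t = 90° − θ_B = 90° − 47.87° = 42.13°.

θ_t ≈ 42.13°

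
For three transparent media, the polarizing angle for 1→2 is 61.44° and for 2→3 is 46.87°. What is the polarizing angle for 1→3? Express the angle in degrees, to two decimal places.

Each Brewster angle gives a ratio: n₂/n₁ = tan 61.44° = 1.8372, n₃/n₂ = tan 46.87° = 1.0675.
Multiplying, n₃/n₁ = 1.8372 × 1.0675 = 1.9612, and θ_B(1→3) = arctan 1.9612 = 62.98°.

θ_B ≈ 62.98°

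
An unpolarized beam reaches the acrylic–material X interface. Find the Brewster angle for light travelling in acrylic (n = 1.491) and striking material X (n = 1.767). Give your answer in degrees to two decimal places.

Brewster's condition: tan θ_B = n₂/n₁ = 1.767/1.491 = 1.1851.
So θ_B = arctan 1.1851 = 49.84°.

θ_B ≈ 49.84°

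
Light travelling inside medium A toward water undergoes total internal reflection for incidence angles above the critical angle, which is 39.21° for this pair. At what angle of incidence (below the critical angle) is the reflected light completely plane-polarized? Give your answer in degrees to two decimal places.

sin θ_c = n₂/n₁, so n₂/n₁ = sin 39.21° = 0.6322.
Brewster: tan θ_B = n₂/n₁ = 0.6322.
θ_B = arctan(0.6322) = 32.30°.

θ_B ≈ 32.30°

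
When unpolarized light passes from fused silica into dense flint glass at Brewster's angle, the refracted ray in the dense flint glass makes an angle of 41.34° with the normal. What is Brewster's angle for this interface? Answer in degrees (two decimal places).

Since the reflected and refracted rays are at right angles at the polarizing angle, θ_B + θ_t = 90°.
θ_B = 90° − 41.34° = 48.66°.

θ_B ≈ 48.66°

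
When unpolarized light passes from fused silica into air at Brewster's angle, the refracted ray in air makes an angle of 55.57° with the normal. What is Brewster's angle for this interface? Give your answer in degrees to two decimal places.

θ_B ≈ 34.43°

Brewster's condition makes the reflected and refracted beams perpendicular: θ_B + θ_t = 90°.
So θ_B = 90° − θ_t = 90° − 55.57° = 34.43°.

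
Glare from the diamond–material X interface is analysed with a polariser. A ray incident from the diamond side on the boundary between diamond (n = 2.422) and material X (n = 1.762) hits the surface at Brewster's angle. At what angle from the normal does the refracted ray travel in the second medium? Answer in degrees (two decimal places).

tan θ_B = n₂/n₁ = 1.762/2.422 = 0.7275, so θ_B = 36.04°.
Since θ_B + θ_t = 90° at Brewster incidence, θ_t = 90° − 36.04° = 53.96°.

θ_t ≈ 53.96°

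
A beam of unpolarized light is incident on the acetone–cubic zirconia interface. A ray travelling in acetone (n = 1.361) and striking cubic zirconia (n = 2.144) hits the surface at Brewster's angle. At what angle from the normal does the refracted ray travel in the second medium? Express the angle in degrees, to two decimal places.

θ_t ≈ 32.41°

First find Brewster's angle: tan θ_B = 2.144/1.361 = 1.5753, giving θ_B = 57.59°.
At Brewster's angle the reflected and refracted rays are perpendicular, so θ_t = 90° − θ_B = 90° − 57.59° = 32.41°.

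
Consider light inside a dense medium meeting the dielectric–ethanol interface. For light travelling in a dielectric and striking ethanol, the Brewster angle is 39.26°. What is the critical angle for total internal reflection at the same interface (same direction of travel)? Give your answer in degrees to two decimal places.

n₂/n₁ = tan 39.26° = 0.8173; the critical angle satisfies sin θ_c = n₂/n₁.
θ_c = arcsin(0.8173) = 54.82°.

θ_c ≈ 54.82°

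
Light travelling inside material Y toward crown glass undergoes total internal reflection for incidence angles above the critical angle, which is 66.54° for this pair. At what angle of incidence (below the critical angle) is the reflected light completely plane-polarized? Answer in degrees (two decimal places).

θ_B ≈ 42.53°

At the critical angle sin θ_c = n₂/n₁, giving n₂/n₁ = sin 66.54° = 0.9173.
Then tan θ_B = n₂/n₁ = 0.9173, so θ_B = arctan 0.9173 = 42.53°.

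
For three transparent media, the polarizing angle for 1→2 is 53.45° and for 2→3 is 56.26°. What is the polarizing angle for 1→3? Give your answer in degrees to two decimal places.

θ_B ≈ 63.66°

n₂/n₁ = tan 53.45° = 1.3490 and n₃/n₂ = tan 56.26° = 1.4972.
So n₃/n₁ = (n₂/n₁)(n₃/n₂) = 1.3490 × 1.4972 = 2.0196.
θ_B(1→3) = arctan(2.0196) = 63.66°.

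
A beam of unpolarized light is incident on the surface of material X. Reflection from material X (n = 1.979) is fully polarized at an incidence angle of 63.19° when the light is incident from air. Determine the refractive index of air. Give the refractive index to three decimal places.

n ≈ 1.000

At the Brewster angle, tan θ_B = n₂/n₁ with n₁ on the incident side (air) and n₂ on the transmitted side (material X).
n₁ = n₂ / tan θ_B = 1.979 / tan 63.19° = 1.000.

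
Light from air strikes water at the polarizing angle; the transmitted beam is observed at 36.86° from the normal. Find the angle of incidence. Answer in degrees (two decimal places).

Brewster's condition makes the reflected and refracted beams perpendicular: θ_B + θ_t = 90°.
So θ_B = 90° − θ_t = 90° − 36.86° = 53.14°.

θ_B ≈ 53.14°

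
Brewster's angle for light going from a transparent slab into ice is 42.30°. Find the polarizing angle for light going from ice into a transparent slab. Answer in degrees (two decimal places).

tan θ_B' = n₁/n₂ = 1/tan θ_B, so θ_B' = 90° − θ_B.
θ_B' = 90° − 42.30° = 47.70°.

θ_B' ≈ 47.70°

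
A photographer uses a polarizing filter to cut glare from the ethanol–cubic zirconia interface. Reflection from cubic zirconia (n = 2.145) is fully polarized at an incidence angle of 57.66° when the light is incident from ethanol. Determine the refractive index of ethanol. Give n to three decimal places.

At the polarizing angle, tan θ_B = n₂/n₁ with n₁ on the incident side (ethanol) and n₂ on the transmitted side (cubic zirconia).
n₁ = n₂ / tan θ_B = 2.145 / tan 57.66° = 1.358.

n ≈ 1.358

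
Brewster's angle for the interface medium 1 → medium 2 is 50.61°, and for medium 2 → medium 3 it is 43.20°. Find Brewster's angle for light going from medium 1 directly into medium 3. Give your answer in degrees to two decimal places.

n₂/n₁ = tan 50.61° = 1.2179 and n₃/n₂ = tan 43.20° = 0.9391.
Multiplying, n₃/n₁ = 1.2179 × 0.9391 = 1.1436, and θ_B(1→3) = arctan 1.1436 = 48.83°.

θ_B ≈ 48.83°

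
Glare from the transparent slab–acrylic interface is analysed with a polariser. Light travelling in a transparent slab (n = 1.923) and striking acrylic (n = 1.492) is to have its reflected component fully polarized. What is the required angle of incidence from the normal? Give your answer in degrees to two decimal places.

θ_B ≈ 37.81°

Brewster's condition: tan θ_B = n₂/n₁ = 1.492/1.923 = 0.7759.
So θ_B = arctan 0.7759 = 37.81°.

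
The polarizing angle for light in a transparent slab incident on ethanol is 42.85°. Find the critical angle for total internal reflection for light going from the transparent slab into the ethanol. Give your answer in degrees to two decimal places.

θ_c ≈ 68.07°

From Brewster, n₂/n₁ = tan θ_B = tan 42.85° = 0.9276.
Then sin θ_c = n₂/n₁ = 0.9276, so θ_c = arcsin 0.9276 = 68.07°.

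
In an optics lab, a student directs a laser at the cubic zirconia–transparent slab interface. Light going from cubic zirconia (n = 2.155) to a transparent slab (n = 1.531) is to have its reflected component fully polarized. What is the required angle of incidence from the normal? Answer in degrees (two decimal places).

θ_B ≈ 35.39°

tan θ_B = n₂/n₁ = 1.531/2.155 = 0.7104.
θ_B = arctan(0.7104) = 35.39°.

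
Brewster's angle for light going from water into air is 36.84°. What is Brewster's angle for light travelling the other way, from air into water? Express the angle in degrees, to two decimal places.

θ_B' ≈ 53.16°

The two Brewster angles are complementary: θ_B' = 90° − θ_B = 90° − 36.84° = 53.16°.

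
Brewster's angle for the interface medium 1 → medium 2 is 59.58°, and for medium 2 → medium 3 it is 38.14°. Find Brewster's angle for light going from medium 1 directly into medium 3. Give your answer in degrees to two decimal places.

Each Brewster angle gives a ratio: n₂/n₁ = tan 59.58° = 1.7031, n₃/n₂ = tan 38.14° = 0.7852.
So n₃/n₁ = (n₂/n₁)(n₃/n₂) = 1.7031 × 0.7852 = 1.3373.
θ_B(1→3) = arctan(1.3373) = 53.21°.

θ_B ≈ 53.21°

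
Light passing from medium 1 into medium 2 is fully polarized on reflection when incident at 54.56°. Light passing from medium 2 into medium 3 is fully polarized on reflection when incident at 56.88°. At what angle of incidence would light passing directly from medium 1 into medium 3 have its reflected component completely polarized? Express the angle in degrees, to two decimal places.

θ_B ≈ 65.09°

tan θ_B(1→2) = n₂/n₁ = tan 54.56° = 1.4051.
tan θ_B(2→3) = n₃/n₂ = tan 56.88° = 1.5328.
So n₃/n₁ = (n₂/n₁)(n₃/n₂) = 1.4051 × 1.5328 = 2.1537.
θ_B(1→3) = arctan(2.1537) = 65.09°.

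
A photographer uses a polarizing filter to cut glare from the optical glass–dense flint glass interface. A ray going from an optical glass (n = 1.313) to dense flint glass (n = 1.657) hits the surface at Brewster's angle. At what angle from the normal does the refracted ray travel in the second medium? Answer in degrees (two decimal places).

θ_B = arctan(n₂/n₁) = arctan(1.657/1.313) = 51.61°.
At Brewster's angle the reflected and refracted rays are perpendicular, so θ_t = 90° − θ_B = 90° − 51.61° = 38.39°.

θ_t ≈ 38.39°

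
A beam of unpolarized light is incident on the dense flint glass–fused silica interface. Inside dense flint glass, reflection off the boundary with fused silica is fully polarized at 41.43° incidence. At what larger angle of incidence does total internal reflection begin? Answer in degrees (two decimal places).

θ_c ≈ 61.95°

n₂/n₁ = tan 41.43° = 0.8825; the critical angle satisfies sin θ_c = n₂/n₁.
θ_c = arcsin(0.8825) = 61.95°.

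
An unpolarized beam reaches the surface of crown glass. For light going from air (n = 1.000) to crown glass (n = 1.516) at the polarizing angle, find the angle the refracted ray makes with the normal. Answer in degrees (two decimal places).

θ_t ≈ 33.41°

tan θ_B = n₂/n₁ = 1.516/1.000 = 1.5160, so θ_B = 56.59°.
Since θ_B + θ_t = 90° at Brewster incidence, θ_t = 90° − 56.59° = 33.41°.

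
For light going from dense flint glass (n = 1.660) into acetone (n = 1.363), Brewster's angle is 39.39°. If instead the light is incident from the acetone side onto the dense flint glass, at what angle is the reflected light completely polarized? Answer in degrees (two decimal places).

tan θ_B' = n₁/n₂ = 1/tan θ_B, so θ_B' = 90° − θ_B.
θ_B' = 90° − 39.39° = 50.61°.

θ_B' ≈ 50.61°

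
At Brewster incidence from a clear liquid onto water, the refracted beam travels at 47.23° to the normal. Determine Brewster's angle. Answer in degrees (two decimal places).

At Brewster's angle the reflected and refracted rays are perpendicular, so θ_B + θ_t = 90°.
θ_B = 90° − 47.23° = 42.77°.

θ_B ≈ 42.77°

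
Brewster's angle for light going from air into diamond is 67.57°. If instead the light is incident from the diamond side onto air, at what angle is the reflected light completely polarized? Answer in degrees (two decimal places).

tan θ_B' = n₁/n₂ = 1/tan θ_B, so θ_B' = 90° − θ_B.
θ_B' = 90° − 67.57° = 22.43°.

θ_B' ≈ 22.43°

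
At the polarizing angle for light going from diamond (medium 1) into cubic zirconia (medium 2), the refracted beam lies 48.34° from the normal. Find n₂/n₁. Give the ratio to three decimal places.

At Brewster incidence θ_B = 90° − θ_t = 90° − 48.34° = 41.66°.
tan θ_B = n₂/n₁, so n₂/n₁ = tan 41.66° = 0.890.

n₂/n₁ ≈ 0.890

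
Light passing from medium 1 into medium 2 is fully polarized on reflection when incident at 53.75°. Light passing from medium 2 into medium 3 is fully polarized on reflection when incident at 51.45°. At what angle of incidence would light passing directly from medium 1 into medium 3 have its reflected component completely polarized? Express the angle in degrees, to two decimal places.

θ_B ≈ 59.70°

tan θ_B(1→2) = n₂/n₁ = tan 53.75° = 1.3638.
tan θ_B(2→3) = n₃/n₂ = tan 51.45° = 1.2549.
Multiplying, n₃/n₁ = 1.3638 × 1.2549 = 1.7115, and θ_B(1→3) = arctan 1.7115 = 59.70°.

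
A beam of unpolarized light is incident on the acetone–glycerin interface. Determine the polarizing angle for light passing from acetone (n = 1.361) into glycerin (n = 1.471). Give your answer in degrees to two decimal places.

tan θ_B = n₂/n₁ = 1.471/1.361 = 1.0808.
So θ_B = arctan 1.0808 = 47.22°.

θ_B ≈ 47.22°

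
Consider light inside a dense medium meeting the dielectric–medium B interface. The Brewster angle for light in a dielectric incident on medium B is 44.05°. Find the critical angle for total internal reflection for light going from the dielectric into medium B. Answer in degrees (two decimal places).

n₂/n₁ = tan 44.05° = 0.9674; the critical angle satisfies sin θ_c = n₂/n₁.
θ_c = arcsin(0.9674) = 75.32°.

θ_c ≈ 75.32°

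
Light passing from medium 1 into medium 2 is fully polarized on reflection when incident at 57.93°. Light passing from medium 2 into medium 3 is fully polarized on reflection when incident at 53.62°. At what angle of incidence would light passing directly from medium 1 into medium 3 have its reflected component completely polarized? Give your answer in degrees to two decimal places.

n₂/n₁ = tan 57.93° = 1.5960 and n₃/n₂ = tan 53.62° = 1.3574.
n₃/n₁ = 2.1663. Then tan θ_B(1→3) = n₃/n₁, so θ_B(1→3) = arctan(2.1663) = 65.22°.

θ_B ≈ 65.22°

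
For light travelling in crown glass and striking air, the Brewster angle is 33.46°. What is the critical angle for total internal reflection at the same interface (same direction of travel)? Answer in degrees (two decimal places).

θ_c ≈ 41.37°

From Brewster, n₂/n₁ = tan θ_B = tan 33.46° = 0.6609.
Then sin θ_c = n₂/n₁ = 0.6609, so θ_c = arcsin 0.6609 = 41.37°.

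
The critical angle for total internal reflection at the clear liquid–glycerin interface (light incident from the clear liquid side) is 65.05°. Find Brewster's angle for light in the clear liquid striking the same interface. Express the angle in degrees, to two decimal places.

At the critical angle sin θ_c = n₂/n₁, giving n₂/n₁ = sin 65.05° = 0.9067.
Then tan θ_B = n₂/n₁ = 0.9067, so θ_B = arctan 0.9067 = 42.20°.

θ_B ≈ 42.20°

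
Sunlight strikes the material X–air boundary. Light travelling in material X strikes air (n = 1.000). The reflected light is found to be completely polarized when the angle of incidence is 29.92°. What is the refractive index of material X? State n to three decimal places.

n ≈ 1.738

Full polarization of the reflected beam means tan θ_B = n₂/n₁, where n₁ is the incident medium (material X).
n₁ = n₂ / tan θ_B = 1.000 / tan 29.92° = 1.738.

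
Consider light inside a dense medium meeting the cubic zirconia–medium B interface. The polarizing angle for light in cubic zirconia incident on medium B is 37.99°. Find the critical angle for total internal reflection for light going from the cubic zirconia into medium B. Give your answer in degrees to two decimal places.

From Brewster, n₂/n₁ = tan θ_B = tan 37.99° = 0.7810.
Then sin θ_c = n₂/n₁ = 0.7810, so θ_c = arcsin 0.7810 = 51.35°.

θ_c ≈ 51.35°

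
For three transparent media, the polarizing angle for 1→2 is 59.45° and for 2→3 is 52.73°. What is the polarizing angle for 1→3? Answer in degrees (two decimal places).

n₂/n₁ = tan 59.45° = 1.6943 and n₃/n₂ = tan 52.73° = 1.3141.
n₃/n₁ = 2.2265. Then tan θ_B(1→3) = n₃/n₁, so θ_B(1→3) = arctan(2.2265) = 65.81°.

θ_B ≈ 65.81°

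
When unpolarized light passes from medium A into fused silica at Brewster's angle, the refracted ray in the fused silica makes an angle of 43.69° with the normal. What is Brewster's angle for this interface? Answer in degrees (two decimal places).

Brewster's condition makes the reflected and refracted beams perpendicular: θ_B + θ_t = 90°.
So θ_B = 90° − θ_t = 90° − 43.69° = 46.31°.

θ_B ≈ 46.31°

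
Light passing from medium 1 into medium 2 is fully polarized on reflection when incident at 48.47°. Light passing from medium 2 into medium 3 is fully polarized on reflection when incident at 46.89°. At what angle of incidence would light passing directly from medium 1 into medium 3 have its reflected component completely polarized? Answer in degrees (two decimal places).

Each Brewster angle gives a ratio: n₂/n₁ = tan 48.47° = 1.1291, n₃/n₂ = tan 46.89° = 1.0682.
Multiplying, n₃/n₁ = 1.1291 × 1.0682 = 1.2062, and θ_B(1→3) = arctan 1.2062 = 50.34°.

θ_B ≈ 50.34°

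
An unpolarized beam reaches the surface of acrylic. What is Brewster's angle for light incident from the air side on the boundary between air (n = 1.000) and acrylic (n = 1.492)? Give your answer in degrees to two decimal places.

θ_B ≈ 56.17°

The reflected p-component vanishes when tan θ_B = n₂/n₁.
Here n₂/n₁ = 1.492/1.000 = 1.4920, and Brewster's law gives tan θ_B = n₂/n₁. Taking the arctangent, θ_B = 56.17°.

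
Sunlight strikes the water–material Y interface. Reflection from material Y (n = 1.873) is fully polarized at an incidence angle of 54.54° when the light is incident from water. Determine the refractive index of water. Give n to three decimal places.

At Brewster's angle, tan θ_B = n₂/n₁ with n₁ on the incident side (water) and n₂ on the transmitted side (material Y).
n₁ = n₂ / tan θ_B = 1.873 / tan 54.54° = 1.334.

n ≈ 1.334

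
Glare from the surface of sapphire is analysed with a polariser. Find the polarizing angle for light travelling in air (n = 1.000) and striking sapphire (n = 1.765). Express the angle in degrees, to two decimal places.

At Brewster's angle the reflected and refracted rays are perpendicular, which with Snell's law gives tan θ_B = n₂/n₁.
Here n₂/n₁ = 1.765/1.000 = 1.7650, and Brewster's law gives tan θ_B = n₂/n₁.
So θ_B = arctan 1.7650 = 60.47°.

θ_B ≈ 60.47°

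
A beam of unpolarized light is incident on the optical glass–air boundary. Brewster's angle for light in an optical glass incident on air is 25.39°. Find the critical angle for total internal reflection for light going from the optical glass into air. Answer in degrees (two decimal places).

θ_c ≈ 28.33°

tan θ_B = n₂/n₁ = tan 25.39° = 0.4746.
Total internal reflection: sin θ_c = n₂/n₁ = 0.4746.
θ_c = arcsin(0.4746) = 28.33°.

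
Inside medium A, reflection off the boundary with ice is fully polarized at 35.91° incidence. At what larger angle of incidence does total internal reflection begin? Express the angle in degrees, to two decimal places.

θ_c ≈ 46.40°

tan θ_B = n₂/n₁ = tan 35.91° = 0.7241.
Total internal reflection: sin θ_c = n₂/n₁ = 0.7241.
θ_c = arcsin(0.7241) = 46.40°.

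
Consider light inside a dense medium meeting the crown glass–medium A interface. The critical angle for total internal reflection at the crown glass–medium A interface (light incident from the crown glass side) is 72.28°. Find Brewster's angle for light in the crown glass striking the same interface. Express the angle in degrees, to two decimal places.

θ_B ≈ 43.61°

n₂/n₁ = sin θ_c = sin 72.28° = 0.9526.
tan θ_B equals the same ratio, so θ_B = arctan(0.9526) = 43.61°.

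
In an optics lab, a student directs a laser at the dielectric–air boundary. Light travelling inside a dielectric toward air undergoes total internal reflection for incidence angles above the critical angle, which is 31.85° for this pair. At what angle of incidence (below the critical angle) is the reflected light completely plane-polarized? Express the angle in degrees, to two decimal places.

θ_B ≈ 27.82°

n₂/n₁ = sin θ_c = sin 31.85° = 0.5277.
tan θ_B equals the same ratio, so θ_B = arctan(0.5277) = 27.82°.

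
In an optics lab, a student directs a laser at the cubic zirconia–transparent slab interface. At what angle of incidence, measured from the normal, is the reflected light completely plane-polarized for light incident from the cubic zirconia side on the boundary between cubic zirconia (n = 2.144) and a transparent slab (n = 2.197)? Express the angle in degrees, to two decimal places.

Brewster's condition: tan θ_B = n₂/n₁ = 2.197/2.144 = 1.0247.
θ_B = arctan(1.0247) = 45.70°.

θ_B ≈ 45.70°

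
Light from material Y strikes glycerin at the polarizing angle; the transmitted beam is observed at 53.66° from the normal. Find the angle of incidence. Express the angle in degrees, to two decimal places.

θ_B ≈ 36.34°

At Brewster's angle the reflected and refracted rays are perpendicular, so θ_B + θ_t = 90°.
θ_B = 90° − 53.66° = 36.34°.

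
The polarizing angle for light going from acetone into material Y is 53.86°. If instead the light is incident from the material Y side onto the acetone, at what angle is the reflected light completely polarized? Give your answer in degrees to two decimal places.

Reversing the direction swaps n₁ and n₂, so tan θ_B' = 1/tan θ_B and θ_B' = 90° − θ_B.
Hence θ_B' = 90° − 53.86° = 36.14°.

θ_B' ≈ 36.14°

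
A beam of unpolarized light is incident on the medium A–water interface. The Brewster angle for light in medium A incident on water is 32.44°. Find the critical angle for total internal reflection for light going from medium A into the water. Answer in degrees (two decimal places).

θ_c ≈ 39.46°

tan θ_B = n₂/n₁ = tan 32.44° = 0.6356.
Total internal reflection: sin θ_c = n₂/n₁ = 0.6356.
θ_c = arcsin(0.6356) = 39.46°.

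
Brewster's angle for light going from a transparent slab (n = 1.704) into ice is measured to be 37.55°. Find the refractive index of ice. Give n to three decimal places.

n ≈ 1.310

Brewster's law: tan θ_B = n₂/n₁ (light incident in a transparent slab, refracted into ice).
n₂ = n₁ tan θ_B = 1.704 × tan 37.55° = 1.310.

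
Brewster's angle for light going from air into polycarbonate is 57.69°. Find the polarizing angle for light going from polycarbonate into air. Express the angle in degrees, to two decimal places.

Reversing the direction swaps n₁ and n₂, so tan θ_B' = 1/tan θ_B and θ_B' = 90° − θ_B.
Hence θ_B' = 90° − 57.69° = 32.31°.

θ_B' ≈ 32.31°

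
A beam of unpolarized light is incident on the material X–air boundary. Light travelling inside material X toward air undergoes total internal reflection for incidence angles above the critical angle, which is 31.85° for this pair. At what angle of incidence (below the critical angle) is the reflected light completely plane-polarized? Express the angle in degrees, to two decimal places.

θ_B ≈ 27.82°

n₂/n₁ = sin θ_c = sin 31.85° = 0.5277.
tan θ_B equals the same ratio, so θ_B = arctan(0.5277) = 27.82°.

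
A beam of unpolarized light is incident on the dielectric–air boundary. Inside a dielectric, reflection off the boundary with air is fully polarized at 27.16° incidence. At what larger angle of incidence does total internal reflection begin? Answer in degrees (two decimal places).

θ_c ≈ 30.87°

tan θ_B = n₂/n₁ = tan 27.16° = 0.5130.
Total internal reflection: sin θ_c = n₂/n₁ = 0.5130.
θ_c = arcsin(0.5130) = 30.87°.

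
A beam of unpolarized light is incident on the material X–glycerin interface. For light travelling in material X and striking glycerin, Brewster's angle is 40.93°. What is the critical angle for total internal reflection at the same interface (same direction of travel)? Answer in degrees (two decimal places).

From Brewster, n₂/n₁ = tan θ_B = tan 40.93° = 0.8671.
Then sin θ_c = n₂/n₁ = 0.8671, so θ_c = arcsin 0.8671 = 60.13°.

θ_c ≈ 60.13°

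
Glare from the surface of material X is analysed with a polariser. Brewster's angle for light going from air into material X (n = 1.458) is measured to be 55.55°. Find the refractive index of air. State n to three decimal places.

n ≈ 1.000

At Brewster's angle, tan θ_B = n₂/n₁ with n₁ on the incident side (air) and n₂ on the transmitted side (material X).
n₁ = n₂ / tan θ_B = 1.458 / tan 55.55° = 1.000.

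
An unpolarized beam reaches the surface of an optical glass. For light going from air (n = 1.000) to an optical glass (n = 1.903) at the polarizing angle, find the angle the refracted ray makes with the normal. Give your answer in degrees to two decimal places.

First find Brewster's angle: tan θ_B = 1.903/1.000 = 1.9030, giving θ_B = 62.28°.
At Brewster's angle the reflected and refracted rays are perpendicular, so θ_t = 90° − θ_B = 90° − 62.28° = 27.72°.

θ_t ≈ 27.72°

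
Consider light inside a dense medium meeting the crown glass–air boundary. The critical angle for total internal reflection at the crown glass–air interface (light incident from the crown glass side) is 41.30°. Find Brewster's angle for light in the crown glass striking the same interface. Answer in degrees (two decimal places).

θ_B ≈ 33.42°

sin θ_c = n₂/n₁, so n₂/n₁ = sin 41.30° = 0.6600.
Brewster: tan θ_B = n₂/n₁ = 0.6600.
θ_B = arctan(0.6600) = 33.42°.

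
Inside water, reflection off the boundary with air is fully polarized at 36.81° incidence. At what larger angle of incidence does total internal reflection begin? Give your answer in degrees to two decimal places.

tan θ_B = n₂/n₁ = tan 36.81° = 0.7484.
Total internal reflection: sin θ_c = n₂/n₁ = 0.7484.
θ_c = arcsin(0.7484) = 48.45°.

θ_c ≈ 48.45°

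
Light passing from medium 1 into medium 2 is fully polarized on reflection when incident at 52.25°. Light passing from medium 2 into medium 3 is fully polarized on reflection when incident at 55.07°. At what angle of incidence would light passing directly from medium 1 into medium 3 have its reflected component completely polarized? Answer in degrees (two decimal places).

θ_B ≈ 61.60°

n₂/n₁ = tan 52.25° = 1.2915 and n₃/n₂ = tan 55.07° = 1.4319.
So n₃/n₁ = (n₂/n₁)(n₃/n₂) = 1.2915 × 1.4319 = 1.8493.
θ_B(1→3) = arctan(1.8493) = 61.60°.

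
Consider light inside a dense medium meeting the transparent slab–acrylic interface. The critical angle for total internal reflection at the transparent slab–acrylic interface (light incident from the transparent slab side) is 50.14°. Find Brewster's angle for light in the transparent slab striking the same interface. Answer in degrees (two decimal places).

sin θ_c = n₂/n₁, so n₂/n₁ = sin 50.14° = 0.7676.
Brewster: tan θ_B = n₂/n₁ = 0.7676.
θ_B = arctan(0.7676) = 37.51°.

θ_B ≈ 37.51°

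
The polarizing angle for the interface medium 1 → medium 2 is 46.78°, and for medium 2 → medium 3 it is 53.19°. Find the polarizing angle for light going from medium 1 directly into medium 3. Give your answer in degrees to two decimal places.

θ_B ≈ 54.88°

n₂/n₁ = tan 46.78° = 1.0641 and n₃/n₂ = tan 53.19° = 1.3362.
So n₃/n₁ = (n₂/n₁)(n₃/n₂) = 1.0641 × 1.3362 = 1.4220.
θ_B(1→3) = arctan(1.4220) = 54.88°.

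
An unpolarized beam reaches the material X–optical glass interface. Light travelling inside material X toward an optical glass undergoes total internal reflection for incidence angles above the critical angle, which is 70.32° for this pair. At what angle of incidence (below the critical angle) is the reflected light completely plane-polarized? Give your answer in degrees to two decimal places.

θ_B ≈ 43.28°

sin θ_c = n₂/n₁, so n₂/n₁ = sin 70.32° = 0.9416.
Brewster: tan θ_B = n₂/n₁ = 0.9416.
θ_B = arctan(0.9416) = 43.28°.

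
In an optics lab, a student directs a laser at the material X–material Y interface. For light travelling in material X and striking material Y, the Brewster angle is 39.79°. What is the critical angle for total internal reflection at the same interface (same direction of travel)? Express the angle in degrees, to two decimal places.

tan θ_B = n₂/n₁ = tan 39.79° = 0.8329.
Total internal reflection: sin θ_c = n₂/n₁ = 0.8329.
θ_c = arcsin(0.8329) = 56.39°.

θ_c ≈ 56.39°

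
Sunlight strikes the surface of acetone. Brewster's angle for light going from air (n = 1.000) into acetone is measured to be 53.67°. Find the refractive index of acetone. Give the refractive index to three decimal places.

Brewster's law: tan θ_B = n₂/n₁ (light incident in air, refracted into acetone).
n₂ = n₁ tan θ_B = 1.000 × tan 53.67° = 1.360.

n ≈ 1.360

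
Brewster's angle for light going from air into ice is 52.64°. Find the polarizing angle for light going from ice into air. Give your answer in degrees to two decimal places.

The two Brewster angles are complementary: θ_B' = 90° − θ_B = 90° − 52.64° = 37.36°.

θ_B' ≈ 37.36°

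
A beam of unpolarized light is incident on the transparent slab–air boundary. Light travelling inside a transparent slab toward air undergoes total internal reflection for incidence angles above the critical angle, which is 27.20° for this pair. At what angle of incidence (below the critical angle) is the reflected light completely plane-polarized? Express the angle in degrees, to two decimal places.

At the critical angle sin θ_c = n₂/n₁, giving n₂/n₁ = sin 27.20° = 0.4571.
Then tan θ_B = n₂/n₁ = 0.4571, so θ_B = arctan 0.4571 = 24.57°.

θ_B ≈ 24.57°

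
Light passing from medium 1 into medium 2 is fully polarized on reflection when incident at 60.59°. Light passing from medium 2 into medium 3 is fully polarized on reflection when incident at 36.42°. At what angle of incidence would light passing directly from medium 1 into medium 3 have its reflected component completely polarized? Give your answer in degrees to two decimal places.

θ_B ≈ 52.62°

n₂/n₁ = tan 60.59° = 1.7740 and n₃/n₂ = tan 36.42° = 0.7378.
So n₃/n₁ = (n₂/n₁)(n₃/n₂) = 1.7740 × 0.7378 = 1.3089.
θ_B(1→3) = arctan(1.3089) = 52.62°.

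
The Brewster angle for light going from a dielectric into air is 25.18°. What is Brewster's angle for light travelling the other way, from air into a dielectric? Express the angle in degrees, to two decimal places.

θ_B' ≈ 64.82°

The two Brewster angles are complementary: θ_B' = 90° − θ_B = 90° − 25.18° = 64.82°.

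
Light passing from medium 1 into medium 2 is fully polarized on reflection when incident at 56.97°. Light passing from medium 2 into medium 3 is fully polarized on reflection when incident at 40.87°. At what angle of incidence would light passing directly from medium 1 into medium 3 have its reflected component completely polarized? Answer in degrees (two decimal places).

tan θ_B(1→2) = n₂/n₁ = tan 56.97° = 1.5381.
tan θ_B(2→3) = n₃/n₂ = tan 40.87° = 0.8653.
n₃/n₁ = 1.3309. Then tan θ_B(1→3) = n₃/n₁, so θ_B(1→3) = arctan(1.3309) = 53.08°.

θ_B ≈ 53.08°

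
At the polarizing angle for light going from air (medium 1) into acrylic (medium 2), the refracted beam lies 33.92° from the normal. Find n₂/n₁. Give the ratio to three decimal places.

θ_B + θ_t = 90°, so θ_B = 90° − 33.92° = 56.08°.
Then n₂/n₁ = tan θ_B = tan 56.08° = 1.487.

n₂/n₁ ≈ 1.487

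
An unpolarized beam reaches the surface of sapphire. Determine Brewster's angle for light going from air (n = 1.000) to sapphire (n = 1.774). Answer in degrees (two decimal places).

θ_B ≈ 60.59°

At Brewster's angle the reflected and refracted rays are perpendicular, which with Snell's law gives tan θ_B = n₂/n₁.
Here n₂/n₁ = 1.774/1.000 = 1.7740, and Brewster's law gives tan θ_B = n₂/n₁.
θ_B = arctan(1.7740) = 60.59°.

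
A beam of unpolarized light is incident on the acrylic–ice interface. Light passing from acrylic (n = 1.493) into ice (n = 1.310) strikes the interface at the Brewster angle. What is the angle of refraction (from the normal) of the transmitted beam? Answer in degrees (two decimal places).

θ_t ≈ 48.74°

tan θ_B = n₂/n₁ = 1.310/1.493 = 0.8774, so θ_B = 41.26°.
At Brewster's angle the reflected and refracted rays are perpendicular, so θ_t = 90° − θ_B = 90° − 41.26° = 48.74°.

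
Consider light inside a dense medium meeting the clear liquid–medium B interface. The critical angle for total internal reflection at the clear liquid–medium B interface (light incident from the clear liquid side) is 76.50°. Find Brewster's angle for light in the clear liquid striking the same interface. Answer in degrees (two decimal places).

θ_B ≈ 44.20°

At the critical angle sin θ_c = n₂/n₁, giving n₂/n₁ = sin 76.50° = 0.9724.
Then tan θ_B = n₂/n₁ = 0.9724, so θ_B = arctan 0.9724 = 44.20°.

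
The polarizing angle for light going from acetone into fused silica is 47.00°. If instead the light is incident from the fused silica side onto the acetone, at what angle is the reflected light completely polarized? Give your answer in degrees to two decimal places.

Reversing the direction swaps n₁ and n₂, so tan θ_B' = 1/tan θ_B and θ_B' = 90° − θ_B.
Hence θ_B' = 90° − 47.00° = 43.00°.

θ_B' ≈ 43.00°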